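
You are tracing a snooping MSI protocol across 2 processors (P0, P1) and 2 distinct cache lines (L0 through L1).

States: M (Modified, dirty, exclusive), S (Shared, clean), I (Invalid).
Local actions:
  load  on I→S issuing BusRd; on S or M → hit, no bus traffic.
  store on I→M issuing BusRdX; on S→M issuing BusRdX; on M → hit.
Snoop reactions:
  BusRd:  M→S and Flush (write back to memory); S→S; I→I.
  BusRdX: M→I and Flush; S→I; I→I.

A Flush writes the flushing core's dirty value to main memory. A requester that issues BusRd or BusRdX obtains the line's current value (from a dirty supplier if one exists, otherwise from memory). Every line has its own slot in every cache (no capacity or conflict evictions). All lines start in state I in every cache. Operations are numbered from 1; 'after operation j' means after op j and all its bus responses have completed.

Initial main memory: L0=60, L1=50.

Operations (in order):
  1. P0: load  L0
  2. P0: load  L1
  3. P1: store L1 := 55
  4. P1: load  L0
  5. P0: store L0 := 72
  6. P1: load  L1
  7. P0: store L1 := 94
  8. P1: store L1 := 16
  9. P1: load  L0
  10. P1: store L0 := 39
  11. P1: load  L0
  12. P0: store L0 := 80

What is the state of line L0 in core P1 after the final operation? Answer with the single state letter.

state = I

1. P0: load  L0  bus=[BusRd]  L0: P0=S P1=I  mem[L0]=60
2. P0: load  L1  bus=[BusRd]  L1: P0=S P1=I  mem[L1]=50
3. P1: store L1 := 55  bus=[BusRdX]  L1: P0=I P1=M  mem[L1]=50
4. P1: load  L0  bus=[BusRd]  L0: P0=S P1=S  mem[L0]=60
5. P0: store L0 := 72  bus=[BusRdX]  L0: P0=M P1=I  mem[L0]=60
6. P1: load  L1  bus=[-]  L1: P0=I P1=M  mem[L1]=50
7. P0: store L1 := 94  bus=[BusRdX,Flush]  L1: P0=M P1=I  mem[L1]=55
8. P1: store L1 := 16  bus=[BusRdX,Flush]  L1: P0=I P1=M  mem[L1]=94
9. P1: load  L0  bus=[BusRd,Flush]  L0: P0=S P1=S  mem[L0]=72
10. P1: store L0 := 39  bus=[BusRdX]  L0: P0=I P1=M  mem[L0]=72
11. P1: load  L0  bus=[-]  L0: P0=I P1=M  mem[L0]=72
12. P0: store L0 := 80  bus=[BusRdX,Flush]  L0: P0=M P1=I  mem[L0]=39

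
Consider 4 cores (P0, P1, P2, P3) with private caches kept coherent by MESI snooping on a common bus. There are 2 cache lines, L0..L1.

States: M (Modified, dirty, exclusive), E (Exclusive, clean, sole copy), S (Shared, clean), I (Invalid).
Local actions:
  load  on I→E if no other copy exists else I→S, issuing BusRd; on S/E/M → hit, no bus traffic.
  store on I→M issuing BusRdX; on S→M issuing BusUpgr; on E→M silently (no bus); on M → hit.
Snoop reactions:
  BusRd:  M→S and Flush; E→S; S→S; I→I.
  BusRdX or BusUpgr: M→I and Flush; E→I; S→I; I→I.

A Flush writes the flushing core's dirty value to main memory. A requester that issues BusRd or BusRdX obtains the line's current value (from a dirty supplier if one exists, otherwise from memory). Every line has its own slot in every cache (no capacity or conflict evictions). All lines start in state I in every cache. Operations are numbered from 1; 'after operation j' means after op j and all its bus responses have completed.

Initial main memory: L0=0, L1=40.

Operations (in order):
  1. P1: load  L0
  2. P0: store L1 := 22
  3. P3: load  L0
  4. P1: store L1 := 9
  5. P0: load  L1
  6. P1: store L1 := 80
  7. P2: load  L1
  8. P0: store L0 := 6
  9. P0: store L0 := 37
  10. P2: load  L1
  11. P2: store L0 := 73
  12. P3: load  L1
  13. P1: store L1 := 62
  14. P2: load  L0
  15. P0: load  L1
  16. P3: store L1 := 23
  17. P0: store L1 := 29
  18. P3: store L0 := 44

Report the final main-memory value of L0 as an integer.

  op1 P1: load  L0 → I/E/I/I on L0; bus BusRd; mem=0
  op2 P0: store L1 := 22 → M/I/I/I on L1; bus BusRdX; mem=40
  op3 P3: load  L0 → I/S/I/S on L0; bus BusRd; mem=0
  op4 P1: store L1 := 9 → I/M/I/I on L1; bus BusRdX Flush; mem=22
  op5 P0: load  L1 → S/S/I/I on L1; bus BusRd Flush; mem=9
  op6 P1: store L1 := 80 → I/M/I/I on L1; bus BusUpgr; mem=9
  op7 P2: load  L1 → I/S/S/I on L1; bus BusRd Flush; mem=80
  op8 P0: store L0 := 6 → M/I/I/I on L0; bus BusRdX; mem=0
  op9 P0: store L0 := 37 → M/I/I/I on L0; bus (none); mem=0
  op10 P2: load  L1 → I/S/S/I on L1; bus (none); mem=80
  op11 P2: store L0 := 73 → I/I/M/I on L0; bus BusRdX Flush; mem=37
  op12 P3: load  L1 → I/S/S/S on L1; bus BusRd; mem=80
  op13 P1: store L1 := 62 → I/M/I/I on L1; bus BusUpgr; mem=80
  op14 P2: load  L0 → I/I/M/I on L0; bus (none); mem=37
  op15 P0: load  L1 → S/S/I/I on L1; bus BusRd Flush; mem=62
  op16 P3: store L1 := 23 → I/I/I/M on L1; bus BusRdX; mem=62
  op17 P0: store L1 := 29 → M/I/I/I on L1; bus BusRdX Flush; mem=23
  op18 P3: store L0 := 44 → I/I/I/M on L0; bus BusRdX Flush; mem=73

memory[L0] = 73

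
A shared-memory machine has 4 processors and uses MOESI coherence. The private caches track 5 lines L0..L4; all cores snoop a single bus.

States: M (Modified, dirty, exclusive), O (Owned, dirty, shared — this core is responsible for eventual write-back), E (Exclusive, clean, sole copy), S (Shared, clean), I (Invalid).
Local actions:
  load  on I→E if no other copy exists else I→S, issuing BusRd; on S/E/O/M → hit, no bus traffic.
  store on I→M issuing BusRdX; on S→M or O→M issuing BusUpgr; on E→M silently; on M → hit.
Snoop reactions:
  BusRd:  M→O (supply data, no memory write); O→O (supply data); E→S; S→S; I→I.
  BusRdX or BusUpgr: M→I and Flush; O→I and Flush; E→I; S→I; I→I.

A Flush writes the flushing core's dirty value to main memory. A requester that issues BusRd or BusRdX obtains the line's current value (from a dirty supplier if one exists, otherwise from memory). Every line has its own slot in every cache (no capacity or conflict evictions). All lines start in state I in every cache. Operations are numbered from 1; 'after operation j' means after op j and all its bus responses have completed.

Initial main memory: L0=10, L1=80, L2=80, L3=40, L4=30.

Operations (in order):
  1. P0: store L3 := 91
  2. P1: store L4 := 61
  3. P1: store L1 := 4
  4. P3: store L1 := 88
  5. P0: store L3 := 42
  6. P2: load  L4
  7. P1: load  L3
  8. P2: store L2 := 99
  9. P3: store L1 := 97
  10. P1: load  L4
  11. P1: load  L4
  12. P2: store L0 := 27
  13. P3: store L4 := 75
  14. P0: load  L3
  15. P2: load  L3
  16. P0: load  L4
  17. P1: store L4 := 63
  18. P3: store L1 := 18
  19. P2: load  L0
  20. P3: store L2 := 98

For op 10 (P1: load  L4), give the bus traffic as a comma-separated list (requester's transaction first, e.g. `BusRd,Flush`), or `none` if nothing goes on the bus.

step 1: P0: store L3 := 91  ⟶  MIII  (L3)  txn=BusRdX  M[L3]=40
step 2: P1: store L4 := 61  ⟶  IMII  (L4)  txn=BusRdX  M[L4]=30
step 3: P1: store L1 := 4  ⟶  IMII  (L1)  txn=BusRdX  M[L1]=80
step 4: P3: store L1 := 88  ⟶  IIIM  (L1)  txn=BusRdX+Flush  M[L1]=4
step 5: P0: store L3 := 42  ⟶  MIII  (L3)  txn=∅  M[L3]=40
step 6: P2: load  L4  ⟶  IOSI  (L4)  txn=BusRd  M[L4]=30
step 7: P1: load  L3  ⟶  OSII  (L3)  txn=BusRd  M[L3]=40
step 8: P2: store L2 := 99  ⟶  IIMI  (L2)  txn=BusRdX  M[L2]=80
step 9: P3: store L1 := 97  ⟶  IIIM  (L1)  txn=∅  M[L1]=4
step 10: P1: load  L4  ⟶  IOSI  (L4)  txn=∅  M[L4]=30
step 11: P1: load  L4  ⟶  IOSI  (L4)  txn=∅  M[L4]=30
step 12: P2: store L0 := 27  ⟶  IIMI  (L0)  txn=BusRdX  M[L0]=10
step 13: P3: store L4 := 75  ⟶  IIIM  (L4)  txn=BusRdX+Flush  M[L4]=61
step 14: P0: load  L3  ⟶  OSII  (L3)  txn=∅  M[L3]=40
step 15: P2: load  L3  ⟶  OSSI  (L3)  txn=BusRd  M[L3]=40
step 16: P0: load  L4  ⟶  SIIO  (L4)  txn=BusRd  M[L4]=61
step 17: P1: store L4 := 63  ⟶  IMII  (L4)  txn=BusRdX+Flush  M[L4]=75
step 18: P3: store L1 := 18  ⟶  IIIM  (L1)  txn=∅  M[L1]=4
step 19: P2: load  L0  ⟶  IIMI  (L0)  txn=∅  M[L0]=10
step 20: P3: store L2 := 98  ⟶  IIIM  (L2)  txn=BusRdX+Flush  M[L2]=99

bus = none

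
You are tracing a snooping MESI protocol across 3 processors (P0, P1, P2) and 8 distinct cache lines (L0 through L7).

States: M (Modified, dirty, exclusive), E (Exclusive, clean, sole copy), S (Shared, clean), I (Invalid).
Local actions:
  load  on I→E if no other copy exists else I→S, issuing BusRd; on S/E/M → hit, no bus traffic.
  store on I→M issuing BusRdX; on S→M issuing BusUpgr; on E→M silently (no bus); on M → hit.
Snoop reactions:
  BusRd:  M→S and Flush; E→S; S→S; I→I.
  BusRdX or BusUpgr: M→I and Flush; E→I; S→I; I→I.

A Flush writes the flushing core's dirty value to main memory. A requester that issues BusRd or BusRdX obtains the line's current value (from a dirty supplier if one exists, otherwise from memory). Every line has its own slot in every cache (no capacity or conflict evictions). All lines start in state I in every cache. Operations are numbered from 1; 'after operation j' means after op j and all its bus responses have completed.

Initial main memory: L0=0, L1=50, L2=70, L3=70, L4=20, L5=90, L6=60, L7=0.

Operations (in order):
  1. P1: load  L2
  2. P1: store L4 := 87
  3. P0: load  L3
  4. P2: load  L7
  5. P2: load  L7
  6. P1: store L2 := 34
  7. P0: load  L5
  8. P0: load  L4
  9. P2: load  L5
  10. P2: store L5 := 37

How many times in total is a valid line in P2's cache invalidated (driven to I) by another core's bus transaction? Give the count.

invalidations = 0

[1] P1: load  L2 | P0:I, P1:E(70), P2:I | bus: BusRd
[2] P1: store L4 := 87 | P0:I, P1:M(87), P2:I | bus: BusRdX
[3] P0: load  L3 | P0:E(70), P1:I, P2:I | bus: BusRd
[4] P2: load  L7 | P0:I, P1:I, P2:E(0) | bus: BusRd
[5] P2: load  L7 | P0:I, P1:I, P2:E(0) | bus: none
[6] P1: store L2 := 34 | P0:I, P1:M(34), P2:I | bus: none
[7] P0: load  L5 | P0:E(90), P1:I, P2:I | bus: BusRd
[8] P0: load  L4 | P0:S(87), P1:S(87), P2:I | bus: BusRd,Flush
[9] P2: load  L5 | P0:S(90), P1:I, P2:S(90) | bus: BusRd
[10] P2: store L5 := 37 | P0:I, P1:I, P2:M(37) | bus: BusUpgr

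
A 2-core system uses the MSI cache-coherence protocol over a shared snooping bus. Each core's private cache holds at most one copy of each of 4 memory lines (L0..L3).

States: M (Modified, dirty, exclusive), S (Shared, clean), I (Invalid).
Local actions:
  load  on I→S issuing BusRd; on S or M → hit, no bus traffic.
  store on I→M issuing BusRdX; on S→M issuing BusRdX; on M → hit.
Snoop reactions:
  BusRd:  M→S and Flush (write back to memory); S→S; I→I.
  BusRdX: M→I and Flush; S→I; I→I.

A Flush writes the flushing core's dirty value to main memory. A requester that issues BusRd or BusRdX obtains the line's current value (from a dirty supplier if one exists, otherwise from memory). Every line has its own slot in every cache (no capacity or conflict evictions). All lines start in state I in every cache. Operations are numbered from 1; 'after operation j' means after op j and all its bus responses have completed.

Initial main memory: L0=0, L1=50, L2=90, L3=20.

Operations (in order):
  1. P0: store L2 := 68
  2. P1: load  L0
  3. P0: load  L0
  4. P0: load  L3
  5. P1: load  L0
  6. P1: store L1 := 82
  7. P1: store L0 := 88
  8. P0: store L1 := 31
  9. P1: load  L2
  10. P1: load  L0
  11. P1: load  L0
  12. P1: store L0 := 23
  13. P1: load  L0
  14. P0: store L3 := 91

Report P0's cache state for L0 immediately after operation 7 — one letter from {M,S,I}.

step 1: P0: store L2 := 68  ⟶  MI  (L2)  txn=BusRdX  M[L2]=90
step 2: P1: load  L0  ⟶  IS  (L0)  txn=BusRd  M[L0]=0
step 3: P0: load  L0  ⟶  SS  (L0)  txn=BusRd  M[L0]=0
step 4: P0: load  L3  ⟶  SI  (L3)  txn=BusRd  M[L3]=20
step 5: P1: load  L0  ⟶  SS  (L0)  txn=∅  M[L0]=0
step 6: P1: store L1 := 82  ⟶  IM  (L1)  txn=BusRdX  M[L1]=50
step 7: P1: store L0 := 88  ⟶  IM  (L0)  txn=BusRdX  M[L0]=0
step 8: P0: store L1 := 31  ⟶  MI  (L1)  txn=BusRdX+Flush  M[L1]=82
step 9: P1: load  L2  ⟶  SS  (L2)  txn=BusRd+Flush  M[L2]=68
step 10: P1: load  L0  ⟶  IM  (L0)  txn=∅  M[L0]=0
step 11: P1: load  L0  ⟶  IM  (L0)  txn=∅  M[L0]=0
step 12: P1: store L0 := 23  ⟶  IM  (L0)  txn=∅  M[L0]=0
step 13: P1: load  L0  ⟶  IM  (L0)  txn=∅  M[L0]=0
step 14: P0: store L3 := 91  ⟶  MI  (L3)  txn=BusRdX  M[L3]=20

state = I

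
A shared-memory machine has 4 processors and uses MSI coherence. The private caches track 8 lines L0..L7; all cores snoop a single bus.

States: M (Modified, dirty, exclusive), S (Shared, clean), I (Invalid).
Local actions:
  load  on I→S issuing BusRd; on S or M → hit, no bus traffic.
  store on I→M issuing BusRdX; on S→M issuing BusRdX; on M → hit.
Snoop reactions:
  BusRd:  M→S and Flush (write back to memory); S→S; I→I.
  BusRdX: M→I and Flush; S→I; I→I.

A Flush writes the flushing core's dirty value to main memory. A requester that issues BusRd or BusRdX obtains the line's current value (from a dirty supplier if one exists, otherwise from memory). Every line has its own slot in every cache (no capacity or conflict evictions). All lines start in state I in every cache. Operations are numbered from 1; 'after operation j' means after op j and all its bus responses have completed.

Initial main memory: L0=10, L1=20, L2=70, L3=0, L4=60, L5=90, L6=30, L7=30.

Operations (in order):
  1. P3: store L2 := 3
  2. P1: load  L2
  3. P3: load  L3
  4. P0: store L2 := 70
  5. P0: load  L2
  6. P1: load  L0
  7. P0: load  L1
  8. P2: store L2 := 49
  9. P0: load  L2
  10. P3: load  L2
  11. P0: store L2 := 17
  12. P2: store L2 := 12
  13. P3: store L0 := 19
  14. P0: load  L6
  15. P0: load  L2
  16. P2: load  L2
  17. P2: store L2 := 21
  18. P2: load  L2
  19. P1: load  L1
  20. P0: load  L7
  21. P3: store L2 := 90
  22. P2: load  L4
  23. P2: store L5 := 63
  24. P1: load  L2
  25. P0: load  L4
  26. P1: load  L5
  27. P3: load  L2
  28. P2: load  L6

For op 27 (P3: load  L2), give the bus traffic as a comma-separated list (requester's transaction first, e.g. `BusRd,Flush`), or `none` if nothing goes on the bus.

bus = none

step 1: P3: store L2 := 3  ⟶  IIIM  (L2)  txn=BusRdX  M[L2]=70
step 2: P1: load  L2  ⟶  ISIS  (L2)  txn=BusRd+Flush  M[L2]=3
step 3: P3: load  L3  ⟶  IIIS  (L3)  txn=BusRd  M[L3]=0
step 4: P0: store L2 := 70  ⟶  MIII  (L2)  txn=BusRdX  M[L2]=3
step 5: P0: load  L2  ⟶  MIII  (L2)  txn=∅  M[L2]=3
step 6: P1: load  L0  ⟶  ISII  (L0)  txn=BusRd  M[L0]=10
step 7: P0: load  L1  ⟶  SIII  (L1)  txn=BusRd  M[L1]=20
step 8: P2: store L2 := 49  ⟶  IIMI  (L2)  txn=BusRdX+Flush  M[L2]=70
step 9: P0: load  L2  ⟶  SISI  (L2)  txn=BusRd+Flush  M[L2]=49
step 10: P3: load  L2  ⟶  SISS  (L2)  txn=BusRd  M[L2]=49
step 11: P0: store L2 := 17  ⟶  MIII  (L2)  txn=BusRdX  M[L2]=49
step 12: P2: store L2 := 12  ⟶  IIMI  (L2)  txn=BusRdX+Flush  M[L2]=17
step 13: P3: store L0 := 19  ⟶  IIIM  (L0)  txn=BusRdX  M[L0]=10
step 14: P0: load  L6  ⟶  SIII  (L6)  txn=BusRd  M[L6]=30
step 15: P0: load  L2  ⟶  SISI  (L2)  txn=BusRd+Flush  M[L2]=12
step 16: P2: load  L2  ⟶  SISI  (L2)  txn=∅  M[L2]=12
step 17: P2: store L2 := 21  ⟶  IIMI  (L2)  txn=BusRdX  M[L2]=12
step 18: P2: load  L2  ⟶  IIMI  (L2)  txn=∅  M[L2]=12
step 19: P1: load  L1  ⟶  SSII  (L1)  txn=BusRd  M[L1]=20
step 20: P0: load  L7  ⟶  SIII  (L7)  txn=BusRd  M[L7]=30
step 21: P3: store L2 := 90  ⟶  IIIM  (L2)  txn=BusRdX+Flush  M[L2]=21
step 22: P2: load  L4  ⟶  IISI  (L4)  txn=BusRd  M[L4]=60
step 23: P2: store L5 := 63  ⟶  IIMI  (L5)  txn=BusRdX  M[L5]=90
step 24: P1: load  L2  ⟶  ISIS  (L2)  txn=BusRd+Flush  M[L2]=90
step 25: P0: load  L4  ⟶  SISI  (L4)  txn=BusRd  M[L4]=60
step 26: P1: load  L5  ⟶  ISSI  (L5)  txn=BusRd+Flush  M[L5]=63
step 27: P3: load  L2  ⟶  ISIS  (L2)  txn=∅  M[L2]=90
step 28: P2: load  L6  ⟶  SISI  (L6)  txn=BusRd  M[L6]=30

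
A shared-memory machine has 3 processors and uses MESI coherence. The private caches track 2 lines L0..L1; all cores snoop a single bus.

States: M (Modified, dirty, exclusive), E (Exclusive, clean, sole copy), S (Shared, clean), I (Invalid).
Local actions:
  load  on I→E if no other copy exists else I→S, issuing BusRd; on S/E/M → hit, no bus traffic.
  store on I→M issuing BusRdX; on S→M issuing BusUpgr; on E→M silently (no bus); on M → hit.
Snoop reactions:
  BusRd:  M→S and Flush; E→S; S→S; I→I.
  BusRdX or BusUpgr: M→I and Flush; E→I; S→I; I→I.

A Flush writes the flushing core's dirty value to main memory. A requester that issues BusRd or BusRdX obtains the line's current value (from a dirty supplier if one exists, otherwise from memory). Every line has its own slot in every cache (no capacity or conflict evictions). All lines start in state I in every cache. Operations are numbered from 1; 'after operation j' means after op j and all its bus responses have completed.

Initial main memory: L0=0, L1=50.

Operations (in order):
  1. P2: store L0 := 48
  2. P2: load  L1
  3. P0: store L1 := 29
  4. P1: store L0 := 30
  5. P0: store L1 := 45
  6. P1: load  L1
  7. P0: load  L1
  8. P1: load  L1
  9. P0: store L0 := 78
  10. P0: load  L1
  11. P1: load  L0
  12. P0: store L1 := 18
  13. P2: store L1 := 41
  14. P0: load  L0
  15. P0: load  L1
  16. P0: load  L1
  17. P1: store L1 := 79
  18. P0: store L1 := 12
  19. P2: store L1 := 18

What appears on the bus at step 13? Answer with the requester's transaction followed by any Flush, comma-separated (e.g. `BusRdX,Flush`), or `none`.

bus = BusRdX,Flush

step 1: P2: store L0 := 48  ⟶  IIM  (L0)  txn=BusRdX  M[L0]=0
step 2: P2: load  L1  ⟶  IIE  (L1)  txn=BusRd  M[L1]=50
step 3: P0: store L1 := 29  ⟶  MII  (L1)  txn=BusRdX  M[L1]=50
step 4: P1: store L0 := 30  ⟶  IMI  (L0)  txn=BusRdX+Flush  M[L0]=48
step 5: P0: store L1 := 45  ⟶  MII  (L1)  txn=∅  M[L1]=50
step 6: P1: load  L1  ⟶  SSI  (L1)  txn=BusRd+Flush  M[L1]=45
step 7: P0: load  L1  ⟶  SSI  (L1)  txn=∅  M[L1]=45
step 8: P1: load  L1  ⟶  SSI  (L1)  txn=∅  M[L1]=45
step 9: P0: store L0 := 78  ⟶  MII  (L0)  txn=BusRdX+Flush  M[L0]=30
step 10: P0: load  L1  ⟶  SSI  (L1)  txn=∅  M[L1]=45
step 11: P1: load  L0  ⟶  SSI  (L0)  txn=BusRd+Flush  M[L0]=78
step 12: P0: store L1 := 18  ⟶  MII  (L1)  txn=BusUpgr  M[L1]=45
step 13: P2: store L1 := 41  ⟶  IIM  (L1)  txn=BusRdX+Flush  M[L1]=18
step 14: P0: load  L0  ⟶  SSI  (L0)  txn=∅  M[L0]=78
step 15: P0: load  L1  ⟶  SIS  (L1)  txn=BusRd+Flush  M[L1]=41
step 16: P0: load  L1  ⟶  SIS  (L1)  txn=∅  M[L1]=41
step 17: P1: store L1 := 79  ⟶  IMI  (L1)  txn=BusRdX  M[L1]=41
step 18: P0: store L1 := 12  ⟶  MII  (L1)  txn=BusRdX+Flush  M[L1]=79
step 19: P2: store L1 := 18  ⟶  IIM  (L1)  txn=BusRdX+Flush  M[L1]=12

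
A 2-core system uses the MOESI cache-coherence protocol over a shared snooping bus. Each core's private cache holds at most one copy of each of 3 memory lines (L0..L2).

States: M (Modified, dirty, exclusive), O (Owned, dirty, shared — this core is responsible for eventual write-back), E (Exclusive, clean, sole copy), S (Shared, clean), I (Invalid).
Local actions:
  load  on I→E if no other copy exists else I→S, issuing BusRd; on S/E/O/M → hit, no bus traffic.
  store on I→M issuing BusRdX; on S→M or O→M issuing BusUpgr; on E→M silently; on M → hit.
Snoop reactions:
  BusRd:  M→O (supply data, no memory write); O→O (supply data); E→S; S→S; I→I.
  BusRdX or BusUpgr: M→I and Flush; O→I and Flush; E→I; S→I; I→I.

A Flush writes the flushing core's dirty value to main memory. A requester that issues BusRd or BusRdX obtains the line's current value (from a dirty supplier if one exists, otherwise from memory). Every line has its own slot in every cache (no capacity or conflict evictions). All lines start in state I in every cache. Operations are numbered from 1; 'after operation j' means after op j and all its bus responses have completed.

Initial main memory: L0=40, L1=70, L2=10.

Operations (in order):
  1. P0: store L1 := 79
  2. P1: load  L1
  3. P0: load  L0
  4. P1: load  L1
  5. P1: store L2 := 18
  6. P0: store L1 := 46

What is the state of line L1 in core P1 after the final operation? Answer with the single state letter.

state = I

1. P0: store L1 := 79  bus=[BusRdX]  L1: P0=M P1=I  mem[L1]=70
2. P1: load  L1  bus=[BusRd]  L1: P0=O P1=S  mem[L1]=70
3. P0: load  L0  bus=[BusRd]  L0: P0=E P1=I  mem[L0]=40
4. P1: load  L1  bus=[-]  L1: P0=O P1=S  mem[L1]=70
5. P1: store L2 := 18  bus=[BusRdX]  L2: P0=I P1=M  mem[L2]=10
6. P0: store L1 := 46  bus=[BusUpgr]  L1: P0=M P1=I  mem[L1]=70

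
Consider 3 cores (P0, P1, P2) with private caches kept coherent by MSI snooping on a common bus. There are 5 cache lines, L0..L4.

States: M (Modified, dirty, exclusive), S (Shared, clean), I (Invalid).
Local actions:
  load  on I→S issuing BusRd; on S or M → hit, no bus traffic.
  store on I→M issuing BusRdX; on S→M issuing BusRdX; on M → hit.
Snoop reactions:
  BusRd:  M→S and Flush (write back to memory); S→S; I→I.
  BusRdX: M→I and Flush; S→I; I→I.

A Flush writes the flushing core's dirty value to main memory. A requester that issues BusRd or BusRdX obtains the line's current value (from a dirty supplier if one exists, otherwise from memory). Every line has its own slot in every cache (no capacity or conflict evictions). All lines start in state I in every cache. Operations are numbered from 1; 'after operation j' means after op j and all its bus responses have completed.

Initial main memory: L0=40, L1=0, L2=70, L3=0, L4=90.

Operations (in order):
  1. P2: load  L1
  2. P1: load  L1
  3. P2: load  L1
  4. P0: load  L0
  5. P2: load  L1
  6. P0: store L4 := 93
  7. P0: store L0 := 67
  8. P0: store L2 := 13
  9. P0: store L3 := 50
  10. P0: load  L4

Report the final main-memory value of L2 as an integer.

1. P2: load  L1  bus=[BusRd]  L1: P0=I P1=I P2=S  mem[L1]=0
2. P1: load  L1  bus=[BusRd]  L1: P0=I P1=S P2=S  mem[L1]=0
3. P2: load  L1  bus=[-]  L1: P0=I P1=S P2=S  mem[L1]=0
4. P0: load  L0  bus=[BusRd]  L0: P0=S P1=I P2=I  mem[L0]=40
5. P2: load  L1  bus=[-]  L1: P0=I P1=S P2=S  mem[L1]=0
6. P0: store L4 := 93  bus=[BusRdX]  L4: P0=M P1=I P2=I  mem[L4]=90
7. P0: store L0 := 67  bus=[BusRdX]  L0: P0=M P1=I P2=I  mem[L0]=40
8. P0: store L2 := 13  bus=[BusRdX]  L2: P0=M P1=I P2=I  mem[L2]=70
9. P0: store L3 := 50  bus=[BusRdX]  L3: P0=M P1=I P2=I  mem[L3]=0
10. P0: load  L4  bus=[-]  L4: P0=M P1=I P2=I  mem[L4]=90

memory[L2] = 70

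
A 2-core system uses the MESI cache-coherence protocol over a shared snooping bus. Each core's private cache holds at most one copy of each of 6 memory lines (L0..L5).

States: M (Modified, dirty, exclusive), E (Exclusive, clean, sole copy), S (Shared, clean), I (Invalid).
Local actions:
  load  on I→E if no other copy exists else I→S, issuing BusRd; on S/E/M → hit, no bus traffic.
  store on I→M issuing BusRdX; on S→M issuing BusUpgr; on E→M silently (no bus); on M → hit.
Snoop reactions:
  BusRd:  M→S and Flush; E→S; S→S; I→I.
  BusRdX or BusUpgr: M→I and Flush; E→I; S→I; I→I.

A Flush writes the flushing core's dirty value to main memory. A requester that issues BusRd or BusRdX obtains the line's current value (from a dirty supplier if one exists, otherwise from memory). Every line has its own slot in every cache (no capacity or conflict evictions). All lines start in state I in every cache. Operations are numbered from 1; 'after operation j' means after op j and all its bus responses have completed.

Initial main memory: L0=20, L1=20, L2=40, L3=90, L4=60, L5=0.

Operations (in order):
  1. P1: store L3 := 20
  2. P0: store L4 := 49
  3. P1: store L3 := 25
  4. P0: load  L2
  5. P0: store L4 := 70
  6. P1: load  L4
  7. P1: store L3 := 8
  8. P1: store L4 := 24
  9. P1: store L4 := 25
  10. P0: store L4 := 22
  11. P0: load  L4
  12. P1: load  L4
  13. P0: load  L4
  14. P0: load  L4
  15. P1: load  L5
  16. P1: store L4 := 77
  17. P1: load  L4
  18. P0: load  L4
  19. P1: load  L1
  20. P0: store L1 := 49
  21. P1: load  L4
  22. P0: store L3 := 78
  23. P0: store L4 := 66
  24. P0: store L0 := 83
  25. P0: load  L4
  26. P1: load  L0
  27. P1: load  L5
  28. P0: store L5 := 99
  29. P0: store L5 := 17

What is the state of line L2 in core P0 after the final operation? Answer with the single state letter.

[1] P1: store L3 := 20 | P0:I, P1:M(20) | bus: BusRdX
[2] P0: store L4 := 49 | P0:M(49), P1:I | bus: BusRdX
[3] P1: store L3 := 25 | P0:I, P1:M(25) | bus: none
[4] P0: load  L2 | P0:E(40), P1:I | bus: BusRd
[5] P0: store L4 := 70 | P0:M(70), P1:I | bus: none
[6] P1: load  L4 | P0:S(70), P1:S(70) | bus: BusRd,Flush
[7] P1: store L3 := 8 | P0:I, P1:M(8) | bus: none
[8] P1: store L4 := 24 | P0:I, P1:M(24) | bus: BusUpgr
[9] P1: store L4 := 25 | P0:I, P1:M(25) | bus: none
[10] P0: store L4 := 22 | P0:M(22), P1:I | bus: BusRdX,Flush
[11] P0: load  L4 | P0:M(22), P1:I | bus: none
[12] P1: load  L4 | P0:S(22), P1:S(22) | bus: BusRd,Flush
[13] P0: load  L4 | P0:S(22), P1:S(22) | bus: none
[14] P0: load  L4 | P0:S(22), P1:S(22) | bus: none
[15] P1: load  L5 | P0:I, P1:E(0) | bus: BusRd
[16] P1: store L4 := 77 | P0:I, P1:M(77) | bus: BusUpgr
[17] P1: load  L4 | P0:I, P1:M(77) | bus: none
[18] P0: load  L4 | P0:S(77), P1:S(77) | bus: BusRd,Flush
[19] P1: load  L1 | P0:I, P1:E(20) | bus: BusRd
[20] P0: store L1 := 49 | P0:M(49), P1:I | bus: BusRdX
[21] P1: load  L4 | P0:S(77), P1:S(77) | bus: none
[22] P0: store L3 := 78 | P0:M(78), P1:I | bus: BusRdX,Flush
[23] P0: store L4 := 66 | P0:M(66), P1:I | bus: BusUpgr
[24] P0: store L0 := 83 | P0:M(83), P1:I | bus: BusRdX
[25] P0: load  L4 | P0:M(66), P1:I | bus: none
[26] P1: load  L0 | P0:S(83), P1:S(83) | bus: BusRd,Flush
[27] P1: load  L5 | P0:I, P1:E(0) | bus: none
[28] P0: store L5 := 99 | P0:M(99), P1:I | bus: BusRdX
[29] P0: store L5 := 17 | P0:M(17), P1:I | bus: none

state = E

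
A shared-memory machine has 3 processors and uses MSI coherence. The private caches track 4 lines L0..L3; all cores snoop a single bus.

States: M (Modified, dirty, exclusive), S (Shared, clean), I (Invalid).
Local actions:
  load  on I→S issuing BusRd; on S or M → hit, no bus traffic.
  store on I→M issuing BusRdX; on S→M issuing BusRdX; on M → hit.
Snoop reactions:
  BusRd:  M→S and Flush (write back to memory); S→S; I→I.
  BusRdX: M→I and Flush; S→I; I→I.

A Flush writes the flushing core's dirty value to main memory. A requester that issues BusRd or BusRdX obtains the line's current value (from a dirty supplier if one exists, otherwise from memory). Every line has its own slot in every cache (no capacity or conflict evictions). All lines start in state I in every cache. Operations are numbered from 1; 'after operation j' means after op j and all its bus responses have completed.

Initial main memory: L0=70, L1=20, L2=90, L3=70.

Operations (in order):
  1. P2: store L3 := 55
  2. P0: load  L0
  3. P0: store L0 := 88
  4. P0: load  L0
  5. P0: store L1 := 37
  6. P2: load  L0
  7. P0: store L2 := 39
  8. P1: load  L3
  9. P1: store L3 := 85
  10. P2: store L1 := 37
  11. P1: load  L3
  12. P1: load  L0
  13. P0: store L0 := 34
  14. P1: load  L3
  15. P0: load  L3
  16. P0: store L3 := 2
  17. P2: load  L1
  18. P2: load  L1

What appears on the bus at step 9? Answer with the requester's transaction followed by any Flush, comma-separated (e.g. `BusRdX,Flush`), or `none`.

  op1 P2: store L3 := 55 → I/I/M on L3; bus BusRdX; mem=70
  op2 P0: load  L0 → S/I/I on L0; bus BusRd; mem=70
  op3 P0: store L0 := 88 → M/I/I on L0; bus BusRdX; mem=70
  op4 P0: load  L0 → M/I/I on L0; bus (none); mem=70
  op5 P0: store L1 := 37 → M/I/I on L1; bus BusRdX; mem=20
  op6 P2: load  L0 → S/I/S on L0; bus BusRd Flush; mem=88
  op7 P0: store L2 := 39 → M/I/I on L2; bus BusRdX; mem=90
  op8 P1: load  L3 → I/S/S on L3; bus BusRd Flush; mem=55
  op9 P1: store L3 := 85 → I/M/I on L3; bus BusRdX; mem=55
  op10 P2: store L1 := 37 → I/I/M on L1; bus BusRdX Flush; mem=37
  op11 P1: load  L3 → I/M/I on L3; bus (none); mem=55
  op12 P1: load  L0 → S/S/S on L0; bus BusRd; mem=88
  op13 P0: store L0 := 34 → M/I/I on L0; bus BusRdX; mem=88
  op14 P1: load  L3 → I/M/I on L3; bus (none); mem=55
  op15 P0: load  L3 → S/S/I on L3; bus BusRd Flush; mem=85
  op16 P0: store L3 := 2 → M/I/I on L3; bus BusRdX; mem=85
  op17 P2: load  L1 → I/I/M on L1; bus (none); mem=37
  op18 P2: load  L1 → I/I/M on L1; bus (none); mem=37

bus = BusRdX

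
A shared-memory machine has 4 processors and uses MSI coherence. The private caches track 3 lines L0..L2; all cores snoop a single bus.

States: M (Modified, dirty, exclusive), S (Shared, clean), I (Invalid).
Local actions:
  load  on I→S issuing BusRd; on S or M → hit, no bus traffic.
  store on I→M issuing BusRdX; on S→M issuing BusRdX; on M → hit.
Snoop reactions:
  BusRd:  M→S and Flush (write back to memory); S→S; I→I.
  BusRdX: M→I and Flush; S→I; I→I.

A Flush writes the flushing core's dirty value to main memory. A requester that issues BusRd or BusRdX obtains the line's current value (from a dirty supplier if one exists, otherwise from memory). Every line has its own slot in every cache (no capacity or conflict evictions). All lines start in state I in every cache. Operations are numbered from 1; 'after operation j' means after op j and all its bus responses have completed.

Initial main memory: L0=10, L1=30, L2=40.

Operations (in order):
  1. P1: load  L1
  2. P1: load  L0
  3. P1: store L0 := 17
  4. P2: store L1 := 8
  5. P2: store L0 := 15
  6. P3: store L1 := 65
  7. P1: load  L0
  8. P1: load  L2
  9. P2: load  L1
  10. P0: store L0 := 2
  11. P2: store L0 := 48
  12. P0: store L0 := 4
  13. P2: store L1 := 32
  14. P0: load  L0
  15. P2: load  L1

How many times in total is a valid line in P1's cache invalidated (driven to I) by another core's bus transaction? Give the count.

step 1: P1: load  L1  ⟶  ISII  (L1)  txn=BusRd  M[L1]=30
step 2: P1: load  L0  ⟶  ISII  (L0)  txn=BusRd  M[L0]=10
step 3: P1: store L0 := 17  ⟶  IMII  (L0)  txn=BusRdX  M[L0]=10
step 4: P2: store L1 := 8  ⟶  IIMI  (L1)  txn=BusRdX  M[L1]=30
step 5: P2: store L0 := 15  ⟶  IIMI  (L0)  txn=BusRdX+Flush  M[L0]=17
step 6: P3: store L1 := 65  ⟶  IIIM  (L1)  txn=BusRdX+Flush  M[L1]=8
step 7: P1: load  L0  ⟶  ISSI  (L0)  txn=BusRd+Flush  M[L0]=15
step 8: P1: load  L2  ⟶  ISII  (L2)  txn=BusRd  M[L2]=40
step 9: P2: load  L1  ⟶  IISS  (L1)  txn=BusRd+Flush  M[L1]=65
step 10: P0: store L0 := 2  ⟶  MIII  (L0)  txn=BusRdX  M[L0]=15
step 11: P2: store L0 := 48  ⟶  IIMI  (L0)  txn=BusRdX+Flush  M[L0]=2
step 12: P0: store L0 := 4  ⟶  MIII  (L0)  txn=BusRdX+Flush  M[L0]=48
step 13: P2: store L1 := 32  ⟶  IIMI  (L1)  txn=BusRdX  M[L1]=65
step 14: P0: load  L0  ⟶  MIII  (L0)  txn=∅  M[L0]=48
step 15: P2: load  L1  ⟶  IIMI  (L1)  txn=∅  M[L1]=65

invalidations = 3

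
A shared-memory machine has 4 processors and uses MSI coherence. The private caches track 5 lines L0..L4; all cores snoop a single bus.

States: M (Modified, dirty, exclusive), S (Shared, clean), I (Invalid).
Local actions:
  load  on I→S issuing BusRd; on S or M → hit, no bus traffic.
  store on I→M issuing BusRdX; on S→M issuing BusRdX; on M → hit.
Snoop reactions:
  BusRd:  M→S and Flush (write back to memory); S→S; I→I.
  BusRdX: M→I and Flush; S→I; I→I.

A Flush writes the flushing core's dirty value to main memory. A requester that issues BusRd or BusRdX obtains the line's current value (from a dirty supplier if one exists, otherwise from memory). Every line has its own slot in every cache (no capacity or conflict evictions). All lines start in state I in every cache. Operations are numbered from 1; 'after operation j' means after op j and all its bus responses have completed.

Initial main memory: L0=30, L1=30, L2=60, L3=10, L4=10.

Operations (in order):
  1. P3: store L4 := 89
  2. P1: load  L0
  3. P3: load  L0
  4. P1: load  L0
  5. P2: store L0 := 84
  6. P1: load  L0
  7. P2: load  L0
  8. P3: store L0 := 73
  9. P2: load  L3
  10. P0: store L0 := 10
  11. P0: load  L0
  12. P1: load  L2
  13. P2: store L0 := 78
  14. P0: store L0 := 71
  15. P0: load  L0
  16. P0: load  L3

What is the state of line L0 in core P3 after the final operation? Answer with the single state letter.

step 1: P3: store L4 := 89  ⟶  IIIM  (L4)  txn=BusRdX  M[L4]=10
step 2: P1: load  L0  ⟶  ISII  (L0)  txn=BusRd  M[L0]=30
step 3: P3: load  L0  ⟶  ISIS  (L0)  txn=BusRd  M[L0]=30
step 4: P1: load  L0  ⟶  ISIS  (L0)  txn=∅  M[L0]=30
step 5: P2: store L0 := 84  ⟶  IIMI  (L0)  txn=BusRdX  M[L0]=30
step 6: P1: load  L0  ⟶  ISSI  (L0)  txn=BusRd+Flush  M[L0]=84
step 7: P2: load  L0  ⟶  ISSI  (L0)  txn=∅  M[L0]=84
step 8: P3: store L0 := 73  ⟶  IIIM  (L0)  txn=BusRdX  M[L0]=84
step 9: P2: load  L3  ⟶  IISI  (L3)  txn=BusRd  M[L3]=10
step 10: P0: store L0 := 10  ⟶  MIII  (L0)  txn=BusRdX+Flush  M[L0]=73
step 11: P0: load  L0  ⟶  MIII  (L0)  txn=∅  M[L0]=73
step 12: P1: load  L2  ⟶  ISII  (L2)  txn=BusRd  M[L2]=60
step 13: P2: store L0 := 78  ⟶  IIMI  (L0)  txn=BusRdX+Flush  M[L0]=10
step 14: P0: store L0 := 71  ⟶  MIII  (L0)  txn=BusRdX+Flush  M[L0]=78
step 15: P0: load  L0  ⟶  MIII  (L0)  txn=∅  M[L0]=78
step 16: P0: load  L3  ⟶  SISI  (L3)  txn=BusRd  M[L3]=10

state = I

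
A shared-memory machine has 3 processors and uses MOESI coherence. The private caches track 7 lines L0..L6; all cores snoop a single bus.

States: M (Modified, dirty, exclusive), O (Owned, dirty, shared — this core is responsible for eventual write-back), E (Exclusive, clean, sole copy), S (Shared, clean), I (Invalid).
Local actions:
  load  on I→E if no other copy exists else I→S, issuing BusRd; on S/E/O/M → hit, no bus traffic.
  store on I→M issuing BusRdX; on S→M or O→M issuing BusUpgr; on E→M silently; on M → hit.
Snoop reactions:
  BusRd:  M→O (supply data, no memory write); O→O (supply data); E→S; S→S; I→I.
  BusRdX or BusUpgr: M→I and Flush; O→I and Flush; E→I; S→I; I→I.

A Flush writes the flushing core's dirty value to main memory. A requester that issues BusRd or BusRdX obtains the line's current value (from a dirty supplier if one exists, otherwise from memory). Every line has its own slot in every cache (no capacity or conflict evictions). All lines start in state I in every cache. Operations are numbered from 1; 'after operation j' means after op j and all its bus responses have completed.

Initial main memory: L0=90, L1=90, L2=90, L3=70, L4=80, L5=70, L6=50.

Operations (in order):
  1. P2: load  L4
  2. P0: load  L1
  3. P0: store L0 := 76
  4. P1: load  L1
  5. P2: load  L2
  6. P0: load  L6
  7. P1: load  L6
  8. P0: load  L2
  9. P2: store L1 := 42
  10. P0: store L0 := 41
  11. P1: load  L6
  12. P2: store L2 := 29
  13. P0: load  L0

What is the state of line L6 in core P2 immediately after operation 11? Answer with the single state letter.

state = I

step 1: P2: load  L4  ⟶  IIE  (L4)  txn=BusRd  M[L4]=80
step 2: P0: load  L1  ⟶  EII  (L1)  txn=BusRd  M[L1]=90
step 3: P0: store L0 := 76  ⟶  MII  (L0)  txn=BusRdX  M[L0]=90
step 4: P1: load  L1  ⟶  SSI  (L1)  txn=BusRd  M[L1]=90
step 5: P2: load  L2  ⟶  IIE  (L2)  txn=BusRd  M[L2]=90
step 6: P0: load  L6  ⟶  EII  (L6)  txn=BusRd  M[L6]=50
step 7: P1: load  L6  ⟶  SSI  (L6)  txn=BusRd  M[L6]=50
step 8: P0: load  L2  ⟶  SIS  (L2)  txn=BusRd  M[L2]=90
step 9: P2: store L1 := 42  ⟶  IIM  (L1)  txn=BusRdX  M[L1]=90
step 10: P0: store L0 := 41  ⟶  MII  (L0)  txn=∅  M[L0]=90
step 11: P1: load  L6  ⟶  SSI  (L6)  txn=∅  M[L6]=50
step 12: P2: store L2 := 29  ⟶  IIM  (L2)  txn=BusUpgr  M[L2]=90
step 13: P0: load  L0  ⟶  MII  (L0)  txn=∅  M[L0]=90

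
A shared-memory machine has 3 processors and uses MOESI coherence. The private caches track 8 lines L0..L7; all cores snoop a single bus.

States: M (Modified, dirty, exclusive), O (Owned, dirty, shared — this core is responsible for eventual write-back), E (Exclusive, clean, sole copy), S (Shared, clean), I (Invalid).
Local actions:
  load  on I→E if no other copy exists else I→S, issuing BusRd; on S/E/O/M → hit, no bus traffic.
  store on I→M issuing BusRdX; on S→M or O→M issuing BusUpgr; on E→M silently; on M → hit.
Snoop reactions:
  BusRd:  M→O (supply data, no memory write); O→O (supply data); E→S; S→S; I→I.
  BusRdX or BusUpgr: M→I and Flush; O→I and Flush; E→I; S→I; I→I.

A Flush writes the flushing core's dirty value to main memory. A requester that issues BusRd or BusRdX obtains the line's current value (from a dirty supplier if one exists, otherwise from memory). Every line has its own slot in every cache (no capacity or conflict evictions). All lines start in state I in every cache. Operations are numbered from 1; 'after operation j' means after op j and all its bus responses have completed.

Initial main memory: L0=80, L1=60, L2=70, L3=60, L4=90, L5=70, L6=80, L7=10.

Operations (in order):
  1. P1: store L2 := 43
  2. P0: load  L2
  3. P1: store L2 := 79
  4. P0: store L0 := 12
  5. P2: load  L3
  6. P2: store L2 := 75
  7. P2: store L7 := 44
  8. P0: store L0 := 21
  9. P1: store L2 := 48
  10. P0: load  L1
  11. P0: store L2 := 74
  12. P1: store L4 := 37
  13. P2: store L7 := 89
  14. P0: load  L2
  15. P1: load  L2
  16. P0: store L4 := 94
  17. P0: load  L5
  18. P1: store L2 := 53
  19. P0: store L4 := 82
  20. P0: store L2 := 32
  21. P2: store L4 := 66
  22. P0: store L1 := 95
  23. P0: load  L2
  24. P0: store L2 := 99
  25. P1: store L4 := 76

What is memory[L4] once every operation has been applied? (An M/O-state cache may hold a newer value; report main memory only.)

[1] P1: store L2 := 43 | P0:I, P1:M(43), P2:I | bus: BusRdX
[2] P0: load  L2 | P0:S(43), P1:O(43), P2:I | bus: BusRd
[3] P1: store L2 := 79 | P0:I, P1:M(79), P2:I | bus: BusUpgr
[4] P0: store L0 := 12 | P0:M(12), P1:I, P2:I | bus: BusRdX
[5] P2: load  L3 | P0:I, P1:I, P2:E(60) | bus: BusRd
[6] P2: store L2 := 75 | P0:I, P1:I, P2:M(75) | bus: BusRdX,Flush
[7] P2: store L7 := 44 | P0:I, P1:I, P2:M(44) | bus: BusRdX
[8] P0: store L0 := 21 | P0:M(21), P1:I, P2:I | bus: none
[9] P1: store L2 := 48 | P0:I, P1:M(48), P2:I | bus: BusRdX,Flush
[10] P0: load  L1 | P0:E(60), P1:I, P2:I | bus: BusRd
[11] P0: store L2 := 74 | P0:M(74), P1:I, P2:I | bus: BusRdX,Flush
[12] P1: store L4 := 37 | P0:I, P1:M(37), P2:I | bus: BusRdX
[13] P2: store L7 := 89 | P0:I, P1:I, P2:M(89) | bus: none
[14] P0: load  L2 | P0:M(74), P1:I, P2:I | bus: none
[15] P1: load  L2 | P0:O(74), P1:S(74), P2:I | bus: BusRd
[16] P0: store L4 := 94 | P0:M(94), P1:I, P2:I | bus: BusRdX,Flush
[17] P0: load  L5 | P0:E(70), P1:I, P2:I | bus: BusRd
[18] P1: store L2 := 53 | P0:I, P1:M(53), P2:I | bus: BusUpgr,Flush
[19] P0: store L4 := 82 | P0:M(82), P1:I, P2:I | bus: none
[20] P0: store L2 := 32 | P0:M(32), P1:I, P2:I | bus: BusRdX,Flush
[21] P2: store L4 := 66 | P0:I, P1:I, P2:M(66) | bus: BusRdX,Flush
[22] P0: store L1 := 95 | P0:M(95), P1:I, P2:I | bus: none
[23] P0: load  L2 | P0:M(32), P1:I, P2:I | bus: none
[24] P0: store L2 := 99 | P0:M(99), P1:I, P2:I | bus: none
[25] P1: store L4 := 76 | P0:I, P1:M(76), P2:I | bus: BusRdX,Flush

memory[L4] = 66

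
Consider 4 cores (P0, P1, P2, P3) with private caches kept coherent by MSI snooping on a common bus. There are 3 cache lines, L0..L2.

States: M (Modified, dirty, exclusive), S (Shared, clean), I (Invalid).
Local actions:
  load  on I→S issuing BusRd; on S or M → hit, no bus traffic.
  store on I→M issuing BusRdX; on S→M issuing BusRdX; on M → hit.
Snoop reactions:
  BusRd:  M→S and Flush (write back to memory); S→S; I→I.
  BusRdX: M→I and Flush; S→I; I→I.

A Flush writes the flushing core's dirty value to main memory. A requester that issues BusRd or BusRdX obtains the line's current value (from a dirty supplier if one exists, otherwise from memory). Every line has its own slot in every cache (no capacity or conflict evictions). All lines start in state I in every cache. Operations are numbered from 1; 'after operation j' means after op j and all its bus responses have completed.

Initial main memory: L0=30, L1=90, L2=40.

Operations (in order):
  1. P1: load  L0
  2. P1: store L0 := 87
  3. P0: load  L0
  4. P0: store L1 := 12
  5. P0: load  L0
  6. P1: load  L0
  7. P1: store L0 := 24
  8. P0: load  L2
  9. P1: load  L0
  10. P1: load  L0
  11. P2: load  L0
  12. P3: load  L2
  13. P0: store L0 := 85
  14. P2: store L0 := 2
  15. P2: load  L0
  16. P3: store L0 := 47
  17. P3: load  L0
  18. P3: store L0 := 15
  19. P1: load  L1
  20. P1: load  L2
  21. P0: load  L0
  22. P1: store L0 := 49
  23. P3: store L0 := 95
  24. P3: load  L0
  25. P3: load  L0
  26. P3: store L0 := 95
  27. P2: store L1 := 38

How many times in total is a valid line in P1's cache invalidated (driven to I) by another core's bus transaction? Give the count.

invalidations = 3

  op1 P1: load  L0 → I/S/I/I on L0; bus BusRd; mem=30
  op2 P1: store L0 := 87 → I/M/I/I on L0; bus BusRdX; mem=30
  op3 P0: load  L0 → S/S/I/I on L0; bus BusRd Flush; mem=87
  op4 P0: store L1 := 12 → M/I/I/I on L1; bus BusRdX; mem=90
  op5 P0: load  L0 → S/S/I/I on L0; bus (none); mem=87
  op6 P1: load  L0 → S/S/I/I on L0; bus (none); mem=87
  op7 P1: store L0 := 24 → I/M/I/I on L0; bus BusRdX; mem=87
  op8 P0: load  L2 → S/I/I/I on L2; bus BusRd; mem=40
  op9 P1: load  L0 → I/M/I/I on L0; bus (none); mem=87
  op10 P1: load  L0 → I/M/I/I on L0; bus (none); mem=87
  op11 P2: load  L0 → I/S/S/I on L0; bus BusRd Flush; mem=24
  op12 P3: load  L2 → S/I/I/S on L2; bus BusRd; mem=40
  op13 P0: store L0 := 85 → M/I/I/I on L0; bus BusRdX; mem=24
  op14 P2: store L0 := 2 → I/I/M/I on L0; bus BusRdX Flush; mem=85
  op15 P2: load  L0 → I/I/M/I on L0; bus (none); mem=85
  op16 P3: store L0 := 47 → I/I/I/M on L0; bus BusRdX Flush; mem=2
  op17 P3: load  L0 → I/I/I/M on L0; bus (none); mem=2
  op18 P3: store L0 := 15 → I/I/I/M on L0; bus (none); mem=2
  op19 P1: load  L1 → S/S/I/I on L1; bus BusRd Flush; mem=12
  op20 P1: load  L2 → S/S/I/S on L2; bus BusRd; mem=40
  op21 P0: load  L0 → S/I/I/S on L0; bus BusRd Flush; mem=15
  op22 P1: store L0 := 49 → I/M/I/I on L0; bus BusRdX; mem=15
  op23 P3: store L0 := 95 → I/I/I/M on L0; bus BusRdX Flush; mem=49
  op24 P3: load  L0 → I/I/I/M on L0; bus (none); mem=49
  op25 P3: load  L0 → I/I/I/M on L0; bus (none); mem=49
  op26 P3: store L0 := 95 → I/I/I/M on L0; bus (none); mem=49
  op27 P2: store L1 := 38 → I/I/M/I on L1; bus BusRdX; mem=12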